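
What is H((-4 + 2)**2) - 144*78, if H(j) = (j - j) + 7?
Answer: -11225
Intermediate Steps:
H(j) = 7 (H(j) = 0 + 7 = 7)
H((-4 + 2)**2) - 144*78 = 7 - 144*78 = 7 - 11232 = -11225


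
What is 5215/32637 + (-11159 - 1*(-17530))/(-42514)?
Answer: 13780183/1387529418 ≈ 0.0099314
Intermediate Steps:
5215/32637 + (-11159 - 1*(-17530))/(-42514) = 5215*(1/32637) + (-11159 + 17530)*(-1/42514) = 5215/32637 + 6371*(-1/42514) = 5215/32637 - 6371/42514 = 13780183/1387529418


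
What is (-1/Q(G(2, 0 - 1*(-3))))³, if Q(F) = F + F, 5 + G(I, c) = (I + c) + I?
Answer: -1/64 ≈ -0.015625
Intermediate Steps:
G(I, c) = -5 + c + 2*I (G(I, c) = -5 + ((I + c) + I) = -5 + (c + 2*I) = -5 + c + 2*I)
Q(F) = 2*F
(-1/Q(G(2, 0 - 1*(-3))))³ = (-1/(2*(-5 + (0 - 1*(-3)) + 2*2)))³ = (-1/(2*(-5 + (0 + 3) + 4)))³ = (-1/(2*(-5 + 3 + 4)))³ = (-1/(2*2))³ = (-1/4)³ = (-1*¼)³ = (-¼)³ = -1/64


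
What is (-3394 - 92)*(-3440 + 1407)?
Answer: 7087038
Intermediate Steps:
(-3394 - 92)*(-3440 + 1407) = -3486*(-2033) = 7087038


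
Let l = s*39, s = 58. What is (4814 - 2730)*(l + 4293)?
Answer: 13660620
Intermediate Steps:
l = 2262 (l = 58*39 = 2262)
(4814 - 2730)*(l + 4293) = (4814 - 2730)*(2262 + 4293) = 2084*6555 = 13660620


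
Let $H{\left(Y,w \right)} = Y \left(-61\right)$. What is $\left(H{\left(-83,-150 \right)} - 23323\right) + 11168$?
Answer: $-7092$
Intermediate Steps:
$H{\left(Y,w \right)} = - 61 Y$
$\left(H{\left(-83,-150 \right)} - 23323\right) + 11168 = \left(\left(-61\right) \left(-83\right) - 23323\right) + 11168 = \left(5063 - 23323\right) + 11168 = -18260 + 11168 = -7092$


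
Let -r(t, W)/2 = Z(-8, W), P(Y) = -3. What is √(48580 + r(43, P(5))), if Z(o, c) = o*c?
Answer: 2*√12133 ≈ 220.30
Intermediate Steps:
Z(o, c) = c*o
r(t, W) = 16*W (r(t, W) = -2*W*(-8) = -(-16)*W = 16*W)
√(48580 + r(43, P(5))) = √(48580 + 16*(-3)) = √(48580 - 48) = √48532 = 2*√12133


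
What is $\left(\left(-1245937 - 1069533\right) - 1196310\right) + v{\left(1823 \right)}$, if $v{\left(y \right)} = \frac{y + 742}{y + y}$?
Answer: $- \frac{12803947315}{3646} \approx -3.5118 \cdot 10^{6}$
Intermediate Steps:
$v{\left(y \right)} = \frac{742 + y}{2 y}$
$\left(\left(-1245937 - 1069533\right) - 1196310\right) + v{\left(1823 \right)} = \left(\left(-1245937 - 1069533\right) - 1196310\right) + \frac{742 + 1823}{2 \cdot 1823} = \left(-2315470 - 1196310\right) + \frac{1}{2} \cdot \frac{1}{1823} \cdot 2565 = -3511780 + \frac{2565}{3646} = - \frac{12803947315}{3646}$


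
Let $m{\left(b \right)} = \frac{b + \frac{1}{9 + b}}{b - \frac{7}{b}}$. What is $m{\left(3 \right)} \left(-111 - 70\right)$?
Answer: $- \frac{6697}{8} \approx -837.13$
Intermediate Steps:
$m{\left(b \right)} = \frac{b + \frac{1}{9 + b}}{b - \frac{7}{b}}$
$m{\left(3 \right)} \left(-111 - 70\right) = \frac{3 \left(1 + 3^{2} + 9 \cdot 3\right)}{-63 + 3^{3} - 21 + 9 \cdot 3^{2}} \left(-111 - 70\right) = \frac{3 \left(1 + 9 + 27\right)}{-63 + 27 - 21 + 9 \cdot 9} \left(-181\right) = 3 \frac{1}{-63 + 27 - 21 + 81} \cdot 37 \left(-181\right) = 3 \cdot \frac{1}{24} \cdot 37 \left(-181\right) = \frac{37}{8} \left(-181\right) = - \frac{6697}{8}$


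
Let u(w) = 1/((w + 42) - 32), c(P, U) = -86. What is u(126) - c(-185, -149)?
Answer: 11697/136 ≈ 86.007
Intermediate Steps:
u(w) = 1/(10 + w) (u(w) = 1/((42 + w) - 32) = 1/(10 + w))
u(126) - c(-185, -149) = 1/(10 + 126) - 1*(-86) = 1/136 + 86 = 11697/136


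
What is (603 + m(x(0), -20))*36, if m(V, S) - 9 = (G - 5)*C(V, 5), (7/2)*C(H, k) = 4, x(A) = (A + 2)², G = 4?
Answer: 153936/7 ≈ 21991.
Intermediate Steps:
x(A) = (2 + A)²
C(H, k) = 8/7 (C(H, k) = (2/7)*4 = 8/7)
m(V, S) = 55/7 (m(V, S) = 9 + (4 - 5)*(8/7) = 9 - 1*8/7 = 9 - 8/7 = 55/7)
(603 + m(x(0), -20))*36 = (603 + 55/7)*36 = (4276/7)*36 = 153936/7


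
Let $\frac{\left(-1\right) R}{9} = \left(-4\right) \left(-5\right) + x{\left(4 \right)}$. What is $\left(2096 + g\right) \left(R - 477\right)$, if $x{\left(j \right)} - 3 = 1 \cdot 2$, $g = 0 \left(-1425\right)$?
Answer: $-1471392$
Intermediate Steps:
$g = 0$
$x{\left(j \right)} = 5$ ($x{\left(j \right)} = 3 + 1 \cdot 2 = 3 + 2 = 5$)
$R = -225$ ($R = - 9 \left(\left(-4\right) \left(-5\right) + 5\right) = - 9 \left(20 + 5\right) = \left(-9\right) 25 = -225$)
$\left(2096 + g\right) \left(R - 477\right) = \left(2096 + 0\right) \left(-225 - 477\right) = 2096 \left(-702\right) = -1471392$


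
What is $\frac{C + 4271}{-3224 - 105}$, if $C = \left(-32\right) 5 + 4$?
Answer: $- \frac{4115}{3329} \approx -1.2361$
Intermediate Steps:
$C = -156$ ($C = -160 + 4 = -156$)
$\frac{C + 4271}{-3224 - 105} = \frac{-156 + 4271}{-3224 - 105} = \frac{4115}{-3329} = 4115 \left(- \frac{1}{3329}\right) = - \frac{4115}{3329}$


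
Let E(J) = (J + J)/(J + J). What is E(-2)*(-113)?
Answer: -113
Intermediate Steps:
E(J) = 1 (E(J) = (2*J)/((2*J)) = (2*J)*(1/(2*J)) = 1)
E(-2)*(-113) = 1*(-113) = -113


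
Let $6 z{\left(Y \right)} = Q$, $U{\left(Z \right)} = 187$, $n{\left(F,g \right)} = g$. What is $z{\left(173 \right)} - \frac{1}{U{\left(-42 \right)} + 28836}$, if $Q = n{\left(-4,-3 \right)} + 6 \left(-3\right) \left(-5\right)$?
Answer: $\frac{841665}{58046} \approx 14.5$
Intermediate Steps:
$Q = 87$ ($Q = -3 + 6 \left(-3\right) \left(-5\right) = -3 - -90 = -3 + 90 = 87$)
$z{\left(Y \right)} = \frac{29}{2}$ ($z{\left(Y \right)} = \frac{1}{6} \cdot 87 = \frac{29}{2}$)
$z{\left(173 \right)} - \frac{1}{U{\left(-42 \right)} + 28836} = \frac{29}{2} - \frac{1}{187 + 28836} = \frac{29}{2} - \frac{1}{29023} = \frac{841665}{58046}$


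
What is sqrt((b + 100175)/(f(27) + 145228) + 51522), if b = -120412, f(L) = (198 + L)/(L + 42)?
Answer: sqrt(574867062948351373)/3340319 ≈ 226.98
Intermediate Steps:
f(L) = (198 + L)/(42 + L)
sqrt((b + 100175)/(f(27) + 145228) + 51522) = sqrt((-120412 + 100175)/((198 + 27)/(42 + 27) + 145228) + 51522) = sqrt(-20237/(225/69 + 145228) + 51522) = sqrt(-20237/((1/69)*225 + 145228) + 51522) = sqrt(-20237/(75/23 + 145228) + 51522) = sqrt(-20237/3340319/23 + 51522) = sqrt(-20237*23/3340319 + 51522) = sqrt(-465451/3340319 + 51522) = sqrt(172099450067/3340319) = sqrt(574867062948351373)/3340319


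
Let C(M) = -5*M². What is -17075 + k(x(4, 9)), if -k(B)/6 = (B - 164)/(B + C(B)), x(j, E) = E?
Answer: -1127105/66 ≈ -17077.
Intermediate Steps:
k(B) = -6*(-164 + B)/(B - 5*B²) (k(B) = -6*(B - 164)/(B - 5*B²) = -6*(-164 + B)/(B - 5*B²))
-17075 + k(x(4, 9)) = -17075 + 6*(-164 + 9)/(9*(-1 + 5*9)) = -17075 + 6*(⅑)*(-155)/(-1 + 45) = -17075 + 6*(⅑)*(-155)/44 = -17075 + 6*(⅑)*(1/44)*(-155) = -17075 - 155/66 = -1127105/66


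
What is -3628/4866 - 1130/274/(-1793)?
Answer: -444218129/597644553 ≈ -0.74328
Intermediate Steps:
-3628/4866 - 1130/274/(-1793) = -3628*1/4866 - 1130*1/274*(-1/1793) = -1814/2433 - 565/137*(-1/1793) = -1814/2433 + 565/245641 = -444218129/597644553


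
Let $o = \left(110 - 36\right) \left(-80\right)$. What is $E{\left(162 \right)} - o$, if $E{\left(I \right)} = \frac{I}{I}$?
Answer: $5921$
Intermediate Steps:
$E{\left(I \right)} = 1$
$o = -5920$ ($o = 74 \left(-80\right) = -5920$)
$E{\left(162 \right)} - o = 1 - -5920 = 1 + 5920 = 5921$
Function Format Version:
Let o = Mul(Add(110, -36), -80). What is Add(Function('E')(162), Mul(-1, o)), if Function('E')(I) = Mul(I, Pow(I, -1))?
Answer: 5921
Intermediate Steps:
Function('E')(I) = 1
o = -5920 (o = Mul(74, -80) = -5920)
Add(Function('E')(162), Mul(-1, o)) = Add(1, Mul(-1, -5920)) = Add(1, 5920) = 5921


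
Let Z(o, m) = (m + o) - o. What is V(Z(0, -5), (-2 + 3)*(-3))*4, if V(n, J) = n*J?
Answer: 60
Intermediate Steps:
Z(o, m) = m
V(n, J) = J*n
V(Z(0, -5), (-2 + 3)*(-3))*4 = (((-2 + 3)*(-3))*(-5))*4 = ((1*(-3))*(-5))*4 = -3*(-5)*4 = 15*4 = 60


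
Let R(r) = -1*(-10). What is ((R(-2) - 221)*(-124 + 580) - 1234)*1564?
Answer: -152411800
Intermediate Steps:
R(r) = 10
((R(-2) - 221)*(-124 + 580) - 1234)*1564 = ((10 - 221)*(-124 + 580) - 1234)*1564 = (-211*456 - 1234)*1564 = (-96216 - 1234)*1564 = -97450*1564 = -152411800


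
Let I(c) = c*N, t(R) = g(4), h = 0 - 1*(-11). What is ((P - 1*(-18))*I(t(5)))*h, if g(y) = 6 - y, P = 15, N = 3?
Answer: 2178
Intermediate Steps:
h = 11 (h = 0 + 11 = 11)
t(R) = 2 (t(R) = 6 - 1*4 = 6 - 4 = 2)
I(c) = 3*c (I(c) = c*3 = 3*c)
((P - 1*(-18))*I(t(5)))*h = ((15 - 1*(-18))*(3*2))*11 = ((15 + 18)*6)*11 = (33*6)*11 = 198*11 = 2178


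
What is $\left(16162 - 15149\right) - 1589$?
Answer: $-576$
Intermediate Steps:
$\left(16162 - 15149\right) - 1589 = 1013 - 1589 = -576$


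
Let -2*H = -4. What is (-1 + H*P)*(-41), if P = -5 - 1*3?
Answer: 697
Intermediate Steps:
H = 2 (H = -½*(-4) = 2)
P = -8 (P = -5 - 3 = -8)
(-1 + H*P)*(-41) = (-1 + 2*(-8))*(-41) = (-1 - 16)*(-41) = -17*(-41) = 697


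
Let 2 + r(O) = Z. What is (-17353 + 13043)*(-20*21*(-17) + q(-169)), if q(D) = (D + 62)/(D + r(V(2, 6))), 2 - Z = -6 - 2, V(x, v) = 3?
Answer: -4954978570/161 ≈ -3.0776e+7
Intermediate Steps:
Z = 10 (Z = 2 - (-6 - 2) = 2 - 1*(-8) = 2 + 8 = 10)
r(O) = 8 (r(O) = -2 + 10 = 8)
q(D) = (62 + D)/(8 + D) (q(D) = (D + 62)/(D + 8) = (62 + D)/(8 + D))
(-17353 + 13043)*(-20*21*(-17) + q(-169)) = (-17353 + 13043)*(-20*21*(-17) + (62 - 169)/(8 - 169)) = -4310*(-420*(-17) - 107/(-161)) = -4310*(7140 - 1/161*(-107)) = -4310*(7140 + 107/161) = -4310*1149647/161 = -4954978570/161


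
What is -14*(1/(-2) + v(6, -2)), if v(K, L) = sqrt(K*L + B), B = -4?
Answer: 7 - 56*I ≈ 7.0 - 56.0*I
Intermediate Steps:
v(K, L) = sqrt(-4 + K*L) (v(K, L) = sqrt(K*L - 4) = sqrt(-4 + K*L))
-14*(1/(-2) + v(6, -2)) = -14*(1/(-2) + sqrt(-4 + 6*(-2))) = -14*(-1/2 + sqrt(-4 - 12)) = -14*(-1/2 + sqrt(-16)) = -14*(-1/2 + 4*I) = 7 - 56*I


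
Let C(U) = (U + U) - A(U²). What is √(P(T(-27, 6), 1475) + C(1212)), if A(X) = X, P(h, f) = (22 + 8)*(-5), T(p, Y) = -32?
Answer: I*√1466670 ≈ 1211.1*I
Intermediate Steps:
P(h, f) = -150 (P(h, f) = 30*(-5) = -150)
C(U) = -U² + 2*U (C(U) = (U + U) - U² = 2*U - U² = -U² + 2*U)
√(P(T(-27, 6), 1475) + C(1212)) = √(-150 + 1212*(2 - 1*1212)) = √(-150 + 1212*(2 - 1212)) = √(-150 + 1212*(-1210)) = √(-150 - 1466520) = √(-1466670) = I*√1466670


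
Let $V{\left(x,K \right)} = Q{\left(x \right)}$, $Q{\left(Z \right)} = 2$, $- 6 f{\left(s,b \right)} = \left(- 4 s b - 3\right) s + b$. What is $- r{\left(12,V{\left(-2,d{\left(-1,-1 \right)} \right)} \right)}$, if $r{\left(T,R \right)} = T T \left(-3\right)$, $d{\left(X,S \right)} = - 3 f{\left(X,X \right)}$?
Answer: $432$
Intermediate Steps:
$f{\left(s,b \right)} = - \frac{b}{6} - \frac{s \left(-3 - 4 b s\right)}{6}$ ($f{\left(s,b \right)} = - \frac{\left(- 4 s b - 3\right) s + b}{6} = - \frac{\left(- 4 b s - 3\right) s + b}{6} = - \frac{\left(-3 - 4 b s\right) s + b}{6} = - \frac{s \left(-3 - 4 b s\right) + b}{6} = - \frac{b + s \left(-3 - 4 b s\right)}{6} = - \frac{b}{6} - \frac{s \left(-3 - 4 b s\right)}{6}$)
$d{\left(X,S \right)} = - X - 2 X^{3}$ ($d{\left(X,S \right)} = - 3 \left(\frac{X}{2} - \frac{X}{6} + \frac{2 X X^{2}}{3}\right) = - 3 \left(\frac{X}{2} - \frac{X}{6} + \frac{2 X^{3}}{3}\right) = - 3 \left(\frac{X}{3} + \frac{2 X^{3}}{3}\right) = - X - 2 X^{3}$)
$V{\left(x,K \right)} = 2$
$r{\left(T,R \right)} = - 3 T^{2}$ ($r{\left(T,R \right)} = T^{2} \left(-3\right) = - 3 T^{2}$)
$- r{\left(12,V{\left(-2,d{\left(-1,-1 \right)} \right)} \right)} = - \left(-3\right) 12^{2} = - \left(-3\right) 144 = \left(-1\right) \left(-432\right) = 432$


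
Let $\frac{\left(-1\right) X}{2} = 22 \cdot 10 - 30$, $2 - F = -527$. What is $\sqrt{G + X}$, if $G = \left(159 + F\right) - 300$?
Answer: $2 \sqrt{2} \approx 2.8284$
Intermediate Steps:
$F = 529$ ($F = 2 - -527 = 2 + 527 = 529$)
$X = -380$ ($X = - 2 \left(22 \cdot 10 - 30\right) = - 2 \left(220 - 30\right) = \left(-2\right) 190 = -380$)
$G = 388$ ($G = \left(159 + 529\right) - 300 = 688 - 300 = 388$)
$\sqrt{G + X} = \sqrt{388 - 380} = \sqrt{8} = 2 \sqrt{2}$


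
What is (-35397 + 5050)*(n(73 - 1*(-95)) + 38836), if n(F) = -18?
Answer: -1178009846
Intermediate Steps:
(-35397 + 5050)*(n(73 - 1*(-95)) + 38836) = (-35397 + 5050)*(-18 + 38836) = -30347*38818 = -1178009846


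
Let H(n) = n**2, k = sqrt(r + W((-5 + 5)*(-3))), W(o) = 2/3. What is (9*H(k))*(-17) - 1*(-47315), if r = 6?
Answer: 46295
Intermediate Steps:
W(o) = 2/3 (W(o) = 2*(1/3) = 2/3)
k = 2*sqrt(15)/3 (k = sqrt(6 + 2/3) = sqrt(20/3) = 2*sqrt(15)/3 ≈ 2.5820)
(9*H(k))*(-17) - 1*(-47315) = (9*(2*sqrt(15)/3)**2)*(-17) - 1*(-47315) = (9*(20/3))*(-17) + 47315 = 60*(-17) + 47315 = -1020 + 47315 = 46295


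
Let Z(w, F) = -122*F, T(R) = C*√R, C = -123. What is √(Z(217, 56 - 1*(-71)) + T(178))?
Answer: √(-15494 - 123*√178) ≈ 130.9*I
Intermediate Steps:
T(R) = -123*√R
√(Z(217, 56 - 1*(-71)) + T(178)) = √(-122*(56 - 1*(-71)) - 123*√178) = √(-122*(56 + 71) - 123*√178) = √(-122*127 - 123*√178) = √(-15494 - 123*√178)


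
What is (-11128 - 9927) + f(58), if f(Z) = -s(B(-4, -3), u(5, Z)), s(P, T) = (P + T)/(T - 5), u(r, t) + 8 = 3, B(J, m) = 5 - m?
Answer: -210547/10 ≈ -21055.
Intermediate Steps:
u(r, t) = -5 (u(r, t) = -8 + 3 = -5)
s(P, T) = (P + T)/(-5 + T)
f(Z) = 3/10 (f(Z) = -((5 - 1*(-3)) - 5)/(-5 - 5) = -((5 + 3) - 5)/(-10) = -(-1)*(8 - 5)/10 = -(-1)*3/10 = -1*(-3/10) = 3/10)
(-11128 - 9927) + f(58) = (-11128 - 9927) + 3/10 = -21055 + 3/10 = -210547/10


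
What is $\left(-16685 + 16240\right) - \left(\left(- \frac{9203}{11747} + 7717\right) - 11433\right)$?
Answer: $\frac{38433640}{11747} \approx 3271.8$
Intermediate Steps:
$\left(-16685 + 16240\right) - \left(\left(- \frac{9203}{11747} + 7717\right) - 11433\right) = -445 - \left(\left(\left(-9203\right) \frac{1}{11747} + 7717\right) - 11433\right) = -445 - \left(\left(- \frac{9203}{11747} + 7717\right) - 11433\right) = -445 - \left(\frac{90642396}{11747} - 11433\right) = -445 - - \frac{43661055}{11747} = -445 + \frac{43661055}{11747} = \frac{38433640}{11747}$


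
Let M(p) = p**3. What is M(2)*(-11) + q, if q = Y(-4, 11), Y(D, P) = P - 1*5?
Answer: -82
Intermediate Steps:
Y(D, P) = -5 + P (Y(D, P) = P - 5 = -5 + P)
q = 6 (q = -5 + 11 = 6)
M(2)*(-11) + q = 2**3*(-11) + 6 = 8*(-11) + 6 = -88 + 6 = -82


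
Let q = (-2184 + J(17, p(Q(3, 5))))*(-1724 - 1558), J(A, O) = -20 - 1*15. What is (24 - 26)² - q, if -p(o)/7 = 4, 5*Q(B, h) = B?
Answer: -7282754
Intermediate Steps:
Q(B, h) = B/5
p(o) = -28 (p(o) = -7*4 = -28)
J(A, O) = -35 (J(A, O) = -20 - 15 = -35)
q = 7282758 (q = (-2184 - 35)*(-1724 - 1558) = -2219*(-3282) = 7282758)
(24 - 26)² - q = (24 - 26)² - 1*7282758 = (-2)² - 7282758 = 4 - 7282758 = -7282754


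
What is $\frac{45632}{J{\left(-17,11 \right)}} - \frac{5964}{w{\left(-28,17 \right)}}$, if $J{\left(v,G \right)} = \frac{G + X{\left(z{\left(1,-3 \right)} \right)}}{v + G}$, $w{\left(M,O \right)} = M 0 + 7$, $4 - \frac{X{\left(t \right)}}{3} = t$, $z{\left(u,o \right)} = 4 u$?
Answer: $- \frac{283164}{11} \approx -25742.0$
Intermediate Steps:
$X{\left(t \right)} = 12 - 3 t$
$w{\left(M,O \right)} = 7$ ($w{\left(M,O \right)} = 0 + 7 = 7$)
$J{\left(v,G \right)} = \frac{G}{G + v}$ ($J{\left(v,G \right)} = \frac{G + \left(12 - 3 \cdot 4 \cdot 1\right)}{v + G} = \frac{G + \left(12 - 12\right)}{G + v} = \frac{G + 0}{G + v} = \frac{G}{G + v}$)
$\frac{45632}{J{\left(-17,11 \right)}} - \frac{5964}{w{\left(-28,17 \right)}} = \frac{45632}{11 \frac{1}{11 - 17}} - \frac{5964}{7} = \frac{45632}{11 \frac{1}{-6}} - 852 = \frac{45632}{11 \left(- \frac{1}{6}\right)} - 852 = \frac{45632}{- \frac{11}{6}} - 852 = 45632 \left(- \frac{6}{11}\right) - 852 = - \frac{273792}{11} - 852 = - \frac{283164}{11}$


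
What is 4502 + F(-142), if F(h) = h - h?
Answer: 4502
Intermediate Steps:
F(h) = 0
4502 + F(-142) = 4502 + 0 = 4502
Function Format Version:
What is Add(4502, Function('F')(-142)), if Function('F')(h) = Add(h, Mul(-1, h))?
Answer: 4502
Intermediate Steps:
Function('F')(h) = 0
Add(4502, Function('F')(-142)) = Add(4502, 0) = 4502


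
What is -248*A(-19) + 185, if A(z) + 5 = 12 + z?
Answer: 3161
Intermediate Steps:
A(z) = 7 + z (A(z) = -5 + (12 + z) = 7 + z)
-248*A(-19) + 185 = -248*(7 - 19) + 185 = -248*(-12) + 185 = 2976 + 185 = 3161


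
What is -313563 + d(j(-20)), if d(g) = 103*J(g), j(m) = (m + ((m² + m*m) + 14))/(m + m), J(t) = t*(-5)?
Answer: -1213361/4 ≈ -3.0334e+5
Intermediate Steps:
J(t) = -5*t
j(m) = (14 + m + 2*m²)/(2*m) (j(m) = (m + ((m² + m²) + 14))/((2*m)) = (m + (2*m² + 14))*(1/(2*m)) = (m + (14 + 2*m²))*(1/(2*m)) = (14 + m + 2*m²)*(1/(2*m)) = (14 + m + 2*m²)/(2*m))
d(g) = -515*g (d(g) = 103*(-5*g) = -515*g)
-313563 + d(j(-20)) = -313563 - 515*(½ - 20 + 7/(-20)) = -313563 - 515*(½ - 20 + 7*(-1/20)) = -313563 - 515*(½ - 20 - 7/20) = -313563 - 515*(-397/20) = -313563 + 40891/4 = -1213361/4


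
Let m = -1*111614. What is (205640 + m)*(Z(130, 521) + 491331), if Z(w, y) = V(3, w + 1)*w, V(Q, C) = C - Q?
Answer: 47762481246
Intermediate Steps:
m = -111614
Z(w, y) = w*(-2 + w) (Z(w, y) = ((w + 1) - 1*3)*w = ((1 + w) - 3)*w = (-2 + w)*w = w*(-2 + w))
(205640 + m)*(Z(130, 521) + 491331) = (205640 - 111614)*(130*(-2 + 130) + 491331) = 94026*(130*128 + 491331) = 94026*(16640 + 491331) = 94026*507971 = 47762481246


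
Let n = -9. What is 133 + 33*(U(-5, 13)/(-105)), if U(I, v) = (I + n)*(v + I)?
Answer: 841/5 ≈ 168.20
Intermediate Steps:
U(I, v) = (-9 + I)*(I + v) (U(I, v) = (I - 9)*(v + I) = (-9 + I)*(I + v))
133 + 33*(U(-5, 13)/(-105)) = 133 + 33*(((-5)² - 9*(-5) - 9*13 - 5*13)/(-105)) = 133 + 33*((25 + 45 - 117 - 65)*(-1/105)) = 133 + 33*(-112*(-1/105)) = 133 + 33*(16/15) = 133 + 176/5 = 841/5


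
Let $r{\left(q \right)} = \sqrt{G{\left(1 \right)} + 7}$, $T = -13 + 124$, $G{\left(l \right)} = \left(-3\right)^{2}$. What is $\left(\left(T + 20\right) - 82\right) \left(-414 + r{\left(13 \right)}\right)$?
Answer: $-20090$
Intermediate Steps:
$G{\left(l \right)} = 9$
$T = 111$
$r{\left(q \right)} = 4$ ($r{\left(q \right)} = \sqrt{9 + 7} = \sqrt{16} = 4$)
$\left(\left(T + 20\right) - 82\right) \left(-414 + r{\left(13 \right)}\right) = \left(\left(111 + 20\right) - 82\right) \left(-414 + 4\right) = \left(131 - 82\right) \left(-410\right) = 49 \left(-410\right) = -20090$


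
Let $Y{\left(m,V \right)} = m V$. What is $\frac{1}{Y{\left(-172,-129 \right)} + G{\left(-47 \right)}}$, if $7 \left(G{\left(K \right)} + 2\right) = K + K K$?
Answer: $\frac{7}{157464} \approx 4.4455 \cdot 10^{-5}$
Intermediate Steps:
$Y{\left(m,V \right)} = V m$
$G{\left(K \right)} = -2 + \frac{K}{7} + \frac{K^{2}}{7}$ ($G{\left(K \right)} = -2 + \frac{K + K K}{7} = -2 + \frac{K + K^{2}}{7} = -2 + \left(\frac{K}{7} + \frac{K^{2}}{7}\right) = -2 + \frac{K}{7} + \frac{K^{2}}{7}$)
$\frac{1}{Y{\left(-172,-129 \right)} + G{\left(-47 \right)}} = \frac{1}{\left(-129\right) \left(-172\right) + \left(-2 + \frac{1}{7} \left(-47\right) + \frac{\left(-47\right)^{2}}{7}\right)} = \frac{1}{22188 - - \frac{2148}{7}} = \frac{1}{22188 + \frac{2148}{7}} = \frac{1}{\frac{157464}{7}} = \frac{7}{157464}$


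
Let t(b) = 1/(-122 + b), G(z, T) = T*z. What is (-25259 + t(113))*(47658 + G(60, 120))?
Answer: -4156992952/3 ≈ -1.3857e+9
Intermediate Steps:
(-25259 + t(113))*(47658 + G(60, 120)) = (-25259 + 1/(-122 + 113))*(47658 + 120*60) = (-25259 + 1/(-9))*(47658 + 7200) = (-25259 - 1/9)*54858 = -227332/9*54858 = -4156992952/3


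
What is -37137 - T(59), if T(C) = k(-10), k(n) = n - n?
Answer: -37137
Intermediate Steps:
k(n) = 0
T(C) = 0
-37137 - T(59) = -37137 - 1*0 = -37137 + 0 = -37137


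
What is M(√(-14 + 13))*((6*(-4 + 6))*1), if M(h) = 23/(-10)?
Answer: -138/5 ≈ -27.600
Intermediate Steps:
M(h) = -23/10 (M(h) = 23*(-⅒) = -23/10)
M(√(-14 + 13))*((6*(-4 + 6))*1) = -23*6*(-4 + 6)/10 = -23*6*2/10 = -138/5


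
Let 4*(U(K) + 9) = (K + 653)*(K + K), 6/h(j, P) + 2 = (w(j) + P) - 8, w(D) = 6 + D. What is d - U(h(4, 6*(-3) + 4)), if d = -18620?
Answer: -905087/49 ≈ -18471.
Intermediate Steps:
h(j, P) = 6/(-4 + P + j) (h(j, P) = 6/(-2 + (((6 + j) + P) - 8)) = 6/(-2 + ((6 + P + j) - 8)) = 6/(-2 + (-2 + P + j)) = 6/(-4 + P + j))
U(K) = -9 + K*(653 + K)/2 (U(K) = -9 + ((K + 653)*(K + K))/4 = -9 + ((653 + K)*(2*K))/4 = -9 + (2*K*(653 + K))/4 = -9 + K*(653 + K)/2)
d - U(h(4, 6*(-3) + 4)) = -18620 - (-9 + (6/(-4 + (6*(-3) + 4) + 4))²/2 + 653*(6/(-4 + (6*(-3) + 4) + 4))/2) = -18620 - (-9 + (6/(-4 + (-18 + 4) + 4))²/2 + 653*(6/(-4 + (-18 + 4) + 4))/2) = -18620 - (-9 + (6/(-4 - 14 + 4))²/2 + 653*(6/(-4 - 14 + 4))/2) = -18620 - (-9 + (6/(-14))²/2 + 653*(6/(-14))/2) = -18620 - (-9 + (6*(-1/14))²/2 + 653*(6*(-1/14))/2) = -18620 - (-9 + (-3/7)²/2 + (653/2)*(-3/7)) = -18620 - (-9 + (½)*(9/49) - 1959/14) = -18620 - (-9 + 9/98 - 1959/14) = -18620 - 1*(-7293/49) = -18620 + 7293/49 = -905087/49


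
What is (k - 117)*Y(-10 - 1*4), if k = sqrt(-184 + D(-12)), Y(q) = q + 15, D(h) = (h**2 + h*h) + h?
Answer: -117 + 2*sqrt(23) ≈ -107.41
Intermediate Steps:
D(h) = h + 2*h**2 (D(h) = (h**2 + h**2) + h = 2*h**2 + h = h + 2*h**2)
Y(q) = 15 + q
k = 2*sqrt(23) (k = sqrt(-184 - 12*(1 + 2*(-12))) = sqrt(-184 - 12*(1 - 24)) = sqrt(-184 - 12*(-23)) = sqrt(-184 + 276) = sqrt(92) = 2*sqrt(23) ≈ 9.5917)
(k - 117)*Y(-10 - 1*4) = (2*sqrt(23) - 117)*(15 + (-10 - 1*4)) = (-117 + 2*sqrt(23))*(15 + (-10 - 4)) = (-117 + 2*sqrt(23))*(15 - 14) = (-117 + 2*sqrt(23))*1 = -117 + 2*sqrt(23)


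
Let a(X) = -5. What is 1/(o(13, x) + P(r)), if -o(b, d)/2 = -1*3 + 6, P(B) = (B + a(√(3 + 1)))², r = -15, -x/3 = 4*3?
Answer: 1/394 ≈ 0.0025381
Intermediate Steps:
x = -36 (x = -12*3 = -3*12 = -36)
P(B) = (-5 + B)² (P(B) = (B - 5)² = (-5 + B)²)
o(b, d) = -6 (o(b, d) = -2*(-1*3 + 6) = -2*(-3 + 6) = -2*3 = -6)
1/(o(13, x) + P(r)) = 1/(-6 + (-5 - 15)²) = 1/(-6 + (-20)²) = 1/(-6 + 400) = 1/394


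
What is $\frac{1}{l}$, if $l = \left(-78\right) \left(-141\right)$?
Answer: $\frac{1}{10998} \approx 9.0926 \cdot 10^{-5}$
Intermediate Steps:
$l = 10998$
$\frac{1}{l} = \frac{1}{10998}$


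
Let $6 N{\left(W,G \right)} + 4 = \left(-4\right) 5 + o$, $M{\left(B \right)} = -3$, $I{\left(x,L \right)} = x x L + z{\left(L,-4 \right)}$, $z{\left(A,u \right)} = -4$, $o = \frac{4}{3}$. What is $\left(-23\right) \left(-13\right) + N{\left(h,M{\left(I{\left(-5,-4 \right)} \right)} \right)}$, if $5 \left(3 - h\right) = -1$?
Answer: $\frac{2657}{9} \approx 295.22$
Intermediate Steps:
$o = \frac{4}{3}$ ($o = 4 \cdot \frac{1}{3} = \frac{4}{3} \approx 1.3333$)
$h = \frac{16}{5}$ ($h = 3 - - \frac{1}{5} = 3 + \frac{1}{5} = \frac{16}{5} \approx 3.2$)
$I{\left(x,L \right)} = -4 + L x^{2}$ ($I{\left(x,L \right)} = x x L - 4 = x^{2} L - 4 = L x^{2} - 4 = -4 + L x^{2}$)
$N{\left(W,G \right)} = - \frac{34}{9}$ ($N{\left(W,G \right)} = - \frac{2}{3} + \frac{\left(-4\right) 5 + \frac{4}{3}}{6} = - \frac{2}{3} + \frac{-20 + \frac{4}{3}}{6} = - \frac{2}{3} + \frac{1}{6} \left(- \frac{56}{3}\right) = - \frac{2}{3} - \frac{28}{9} = - \frac{34}{9}$)
$\left(-23\right) \left(-13\right) + N{\left(h,M{\left(I{\left(-5,-4 \right)} \right)} \right)} = \left(-23\right) \left(-13\right) - \frac{34}{9} = 299 - \frac{34}{9} = \frac{2657}{9}$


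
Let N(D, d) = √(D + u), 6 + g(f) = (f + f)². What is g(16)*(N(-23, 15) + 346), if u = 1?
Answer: 352228 + 1018*I*√22 ≈ 3.5223e+5 + 4774.8*I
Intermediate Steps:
g(f) = -6 + 4*f² (g(f) = -6 + (f + f)² = -6 + (2*f)² = -6 + 4*f²)
N(D, d) = √(1 + D) (N(D, d) = √(D + 1) = √(1 + D))
g(16)*(N(-23, 15) + 346) = (-6 + 4*16²)*(√(1 - 23) + 346) = (-6 + 4*256)*(√(-22) + 346) = (-6 + 1024)*(I*√22 + 346) = 1018*(346 + I*√22) = 352228 + 1018*I*√22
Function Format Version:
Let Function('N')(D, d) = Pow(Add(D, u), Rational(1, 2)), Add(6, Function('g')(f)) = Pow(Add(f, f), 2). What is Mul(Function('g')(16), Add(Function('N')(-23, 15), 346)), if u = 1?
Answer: Add(352228, Mul(1018, I, Pow(22, Rational(1, 2)))) ≈ Add(3.5223e+5, Mul(4774.8, I))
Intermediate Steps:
Function('g')(f) = Add(-6, Mul(4, Pow(f, 2))) (Function('g')(f) = Add(-6, Pow(Add(f, f), 2)) = Add(-6, Pow(Mul(2, f), 2)) = Add(-6, Mul(4, Pow(f, 2))))
Function('N')(D, d) = Pow(Add(1, D), Rational(1, 2)) (Function('N')(D, d) = Pow(Add(D, 1), Rational(1, 2)) = Pow(Add(1, D), Rational(1, 2)))
Mul(Function('g')(16), Add(Function('N')(-23, 15), 346)) = Mul(Add(-6, Mul(4, Pow(16, 2))), Add(Pow(Add(1, -23), Rational(1, 2)), 346)) = Mul(Add(-6, Mul(4, 256)), Add(Pow(-22, Rational(1, 2)), 346)) = Mul(Add(-6, 1024), Add(Mul(I, Pow(22, Rational(1, 2))), 346)) = Mul(1018, Add(346, Mul(I, Pow(22, Rational(1, 2))))) = Add(352228, Mul(1018, I, Pow(22, Rational(1, 2))))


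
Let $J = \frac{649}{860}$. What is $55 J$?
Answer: $\frac{7139}{172} \approx 41.506$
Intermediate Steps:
$J = \frac{649}{860}$ ($J = 649 \cdot \frac{1}{860} = \frac{649}{860} \approx 0.75465$)
$55 J = 55 \cdot \frac{649}{860} = \frac{7139}{172}$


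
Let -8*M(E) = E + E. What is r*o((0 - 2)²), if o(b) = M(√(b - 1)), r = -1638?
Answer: 819*√3/2 ≈ 709.27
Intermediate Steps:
M(E) = -E/4 (M(E) = -(E + E)/8 = -E/4)
o(b) = -√(-1 + b)/4 (o(b) = -√(b - 1)/4 = -√(-1 + b)/4)
r*o((0 - 2)²) = -(-819)*√(-1 + (0 - 2)²)/2 = -(-819)*√(-1 + (-2)²)/2 = -(-819)*√(-1 + 4)/2 = -(-819)*√3/2 = 819*√3/2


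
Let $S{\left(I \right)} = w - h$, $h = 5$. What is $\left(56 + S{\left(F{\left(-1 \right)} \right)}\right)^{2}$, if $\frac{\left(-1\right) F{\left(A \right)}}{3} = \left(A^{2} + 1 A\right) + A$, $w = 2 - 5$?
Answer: $2304$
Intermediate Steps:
$w = -3$
$F{\left(A \right)} = - 6 A - 3 A^{2}$ ($F{\left(A \right)} = - 3 \left(\left(A^{2} + 1 A\right) + A\right) = - 3 \left(\left(A^{2} + A\right) + A\right) = - 3 \left(\left(A + A^{2}\right) + A\right) = - 3 \left(A^{2} + 2 A\right) = - 6 A - 3 A^{2}$)
$S{\left(I \right)} = -8$ ($S{\left(I \right)} = -3 - 5 = -8$)
$\left(56 + S{\left(F{\left(-1 \right)} \right)}\right)^{2} = \left(56 - 8\right)^{2} = 48^{2} = 2304$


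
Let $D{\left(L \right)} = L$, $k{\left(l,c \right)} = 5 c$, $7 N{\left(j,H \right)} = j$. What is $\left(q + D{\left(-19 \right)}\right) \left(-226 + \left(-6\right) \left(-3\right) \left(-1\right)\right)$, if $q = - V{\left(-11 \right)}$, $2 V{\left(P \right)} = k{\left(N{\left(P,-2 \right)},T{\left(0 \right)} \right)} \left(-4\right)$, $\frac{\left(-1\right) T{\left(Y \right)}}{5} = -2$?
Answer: $-19764$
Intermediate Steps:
$T{\left(Y \right)} = 10$ ($T{\left(Y \right)} = \left(-5\right) \left(-2\right) = 10$)
$N{\left(j,H \right)} = \frac{j}{7}$
$V{\left(P \right)} = -100$ ($V{\left(P \right)} = \frac{5 \cdot 10 \left(-4\right)}{2} = \frac{50 \left(-4\right)}{2} = \frac{1}{2} \left(-200\right) = -100$)
$q = 100$ ($q = \left(-1\right) \left(-100\right) = 100$)
$\left(q + D{\left(-19 \right)}\right) \left(-226 + \left(-6\right) \left(-3\right) \left(-1\right)\right) = \left(100 - 19\right) \left(-226 + \left(-6\right) \left(-3\right) \left(-1\right)\right) = 81 \left(-226 + 18 \left(-1\right)\right) = 81 \left(-226 - 18\right) = 81 \left(-244\right) = -19764$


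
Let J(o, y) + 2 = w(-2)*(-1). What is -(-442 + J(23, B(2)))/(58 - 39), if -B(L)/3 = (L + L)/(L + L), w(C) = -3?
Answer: 441/19 ≈ 23.211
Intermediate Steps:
B(L) = -3 (B(L) = -3*(L + L)/(L + L) = -3*2*L/(2*L) = -3*2*L*1/(2*L) = -3*1 = -3)
J(o, y) = 1 (J(o, y) = -2 - 3*(-1) = -2 + 3 = 1)
-(-442 + J(23, B(2)))/(58 - 39) = -(-442 + 1)/(58 - 39) = -(-441)/19 = -1*(-441/19) = 441/19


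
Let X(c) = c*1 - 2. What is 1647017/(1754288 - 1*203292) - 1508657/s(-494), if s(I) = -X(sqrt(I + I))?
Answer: (-1169958839169*I + 1647017*sqrt(247))/(1550996*(I + sqrt(247))) ≈ -3040.6 - 47803.0*I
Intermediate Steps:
X(c) = -2 + c (X(c) = c - 2 = -2 + c)
s(I) = 2 - sqrt(2)*sqrt(I) (s(I) = -(-2 + sqrt(I + I)) = -(-2 + sqrt(2*I)) = -(-2 + sqrt(2)*sqrt(I)) = 2 - sqrt(2)*sqrt(I))
1647017/(1754288 - 1*203292) - 1508657/s(-494) = 1647017/(1754288 - 1*203292) - 1508657/(2 - sqrt(2)*sqrt(-494)) = 1647017/(1754288 - 203292) - 1508657/(2 - sqrt(2)*I*sqrt(494)) = 1647017/1550996 - 1508657/(2 - 2*I*sqrt(247))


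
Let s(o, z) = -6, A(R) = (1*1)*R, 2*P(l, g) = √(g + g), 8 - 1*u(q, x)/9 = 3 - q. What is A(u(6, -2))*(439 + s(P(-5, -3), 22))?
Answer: 42867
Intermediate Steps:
u(q, x) = 45 + 9*q (u(q, x) = 72 - 9*(3 - q) = 72 + (-27 + 9*q) = 45 + 9*q)
P(l, g) = √2*√g/2 (P(l, g) = √(g + g)/2 = √(2*g)/2 = (√2*√g)/2 = √2*√g/2)
A(R) = R (A(R) = 1*R = R)
A(u(6, -2))*(439 + s(P(-5, -3), 22)) = (45 + 9*6)*(439 - 6) = (45 + 54)*433 = 99*433 = 42867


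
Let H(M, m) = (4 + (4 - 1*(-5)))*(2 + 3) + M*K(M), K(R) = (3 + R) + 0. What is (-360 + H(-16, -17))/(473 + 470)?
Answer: -87/943 ≈ -0.092259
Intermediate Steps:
K(R) = 3 + R
H(M, m) = 65 + M*(3 + M) (H(M, m) = (4 + (4 - 1*(-5)))*(2 + 3) + M*(3 + M) = (4 + (4 + 5))*5 + M*(3 + M) = (4 + 9)*5 + M*(3 + M) = 13*5 + M*(3 + M) = 65 + M*(3 + M))
(-360 + H(-16, -17))/(473 + 470) = (-360 + (65 - 16*(3 - 16)))/(473 + 470) = (-360 + (65 - 16*(-13)))/943 = (-360 + (65 + 208))*(1/943) = (-360 + 273)*(1/943) = -87*1/943 = -87/943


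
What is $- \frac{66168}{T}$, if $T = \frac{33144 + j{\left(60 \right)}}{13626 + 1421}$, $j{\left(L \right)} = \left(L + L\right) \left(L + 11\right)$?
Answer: $- \frac{41484579}{1736} \approx -23897.0$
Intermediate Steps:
$j{\left(L \right)} = 2 L \left(11 + L\right)$
$T = \frac{41664}{15047}$ ($T = \frac{33144 + 2 \cdot 60 \left(11 + 60\right)}{13626 + 1421} = \frac{33144 + 2 \cdot 60 \cdot 71}{15047} = \left(33144 + 8520\right) \frac{1}{15047} = 41664 \cdot \frac{1}{15047} = \frac{41664}{15047} \approx 2.7689$)
$- \frac{66168}{T} = - \frac{66168}{\frac{41664}{15047}} = \left(-66168\right) \frac{15047}{41664} = - \frac{41484579}{1736}$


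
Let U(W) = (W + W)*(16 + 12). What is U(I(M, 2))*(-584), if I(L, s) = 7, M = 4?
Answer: -228928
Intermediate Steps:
U(W) = 56*W (U(W) = (2*W)*28 = 56*W)
U(I(M, 2))*(-584) = (56*7)*(-584) = 392*(-584) = -228928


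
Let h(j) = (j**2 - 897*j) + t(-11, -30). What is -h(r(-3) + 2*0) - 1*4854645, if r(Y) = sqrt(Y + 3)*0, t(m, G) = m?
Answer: -4854634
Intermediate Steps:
r(Y) = 0 (r(Y) = sqrt(3 + Y)*0 = 0)
h(j) = -11 + j**2 - 897*j (h(j) = (j**2 - 897*j) - 11 = -11 + j**2 - 897*j)
-h(r(-3) + 2*0) - 1*4854645 = -(-11 + (0 + 2*0)**2 - 897*(0 + 2*0)) - 1*4854645 = -(-11 + (0 + 0)**2 - 897*(0 + 0)) - 4854645 = -(-11 + 0**2 - 897*0) - 4854645 = -(-11 + 0 + 0) - 4854645 = -1*(-11) - 4854645 = 11 - 4854645 = -4854634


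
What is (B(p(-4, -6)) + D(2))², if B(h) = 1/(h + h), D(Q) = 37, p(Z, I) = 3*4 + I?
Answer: 198025/144 ≈ 1375.2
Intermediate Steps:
p(Z, I) = 12 + I
B(h) = 1/(2*h)
(B(p(-4, -6)) + D(2))² = (1/(2*(12 - 6)) + 37)² = ((½)/6 + 37)² = ((½)*(⅙) + 37)² = (1/12 + 37)² = (445/12)² = 198025/144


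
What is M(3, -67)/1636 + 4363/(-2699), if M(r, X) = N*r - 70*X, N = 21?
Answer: 5690479/4415564 ≈ 1.2887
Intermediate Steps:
M(r, X) = -70*X + 21*r (M(r, X) = 21*r - 70*X = -70*X + 21*r)
M(3, -67)/1636 + 4363/(-2699) = (-70*(-67) + 21*3)/1636 + 4363/(-2699) = (4690 + 63)*(1/1636) + 4363*(-1/2699) = 4753*(1/1636) - 4363/2699 = 4753/1636 - 4363/2699 = 5690479/4415564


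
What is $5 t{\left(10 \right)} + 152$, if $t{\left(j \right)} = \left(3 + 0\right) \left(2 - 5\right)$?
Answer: $107$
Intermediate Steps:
$t{\left(j \right)} = -9$ ($t{\left(j \right)} = 3 \left(-3\right) = -9$)
$5 t{\left(10 \right)} + 152 = 5 \left(-9\right) + 152 = -45 + 152 = 107$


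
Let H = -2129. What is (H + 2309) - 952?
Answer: -772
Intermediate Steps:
(H + 2309) - 952 = (-2129 + 2309) - 952 = 180 - 952 = -772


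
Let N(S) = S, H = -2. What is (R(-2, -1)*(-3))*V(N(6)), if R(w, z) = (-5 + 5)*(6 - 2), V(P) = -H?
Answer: 0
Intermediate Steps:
V(P) = 2 (V(P) = -1*(-2) = 2)
R(w, z) = 0 (R(w, z) = 0*4 = 0)
(R(-2, -1)*(-3))*V(N(6)) = (0*(-3))*2 = 0*2 = 0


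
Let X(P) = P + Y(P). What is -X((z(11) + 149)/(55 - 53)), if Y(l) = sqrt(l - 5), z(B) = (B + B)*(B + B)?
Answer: -633/2 - sqrt(1246)/2 ≈ -334.15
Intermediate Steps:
z(B) = 4*B**2 (z(B) = (2*B)*(2*B) = 4*B**2)
Y(l) = sqrt(-5 + l)
X(P) = P + sqrt(-5 + P)
-X((z(11) + 149)/(55 - 53)) = -((4*11**2 + 149)/(55 - 53) + sqrt(-5 + (4*11**2 + 149)/(55 - 53))) = -((4*121 + 149)/2 + sqrt(-5 + (4*121 + 149)/2)) = -((484 + 149)*(1/2) + sqrt(-5 + (484 + 149)*(1/2))) = -(633*(1/2) + sqrt(-5 + 633*(1/2))) = -(633/2 + sqrt(-5 + 633/2)) = -(633/2 + sqrt(623/2)) = -(633/2 + sqrt(1246)/2) = -633/2 - sqrt(1246)/2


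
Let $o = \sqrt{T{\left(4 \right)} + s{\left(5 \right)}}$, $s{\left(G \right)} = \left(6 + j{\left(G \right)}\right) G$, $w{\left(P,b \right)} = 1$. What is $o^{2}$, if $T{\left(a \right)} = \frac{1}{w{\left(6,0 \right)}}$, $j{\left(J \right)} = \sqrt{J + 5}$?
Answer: $31 + 5 \sqrt{10} \approx 46.811$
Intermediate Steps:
$j{\left(J \right)} = \sqrt{5 + J}$
$T{\left(a \right)} = 1$ ($T{\left(a \right)} = 1^{-1} = 1$)
$s{\left(G \right)} = G \left(6 + \sqrt{5 + G}\right)$ ($s{\left(G \right)} = \left(6 + \sqrt{5 + G}\right) G = G \left(6 + \sqrt{5 + G}\right)$)
$o = \sqrt{31 + 5 \sqrt{10}}$ ($o = \sqrt{1 + 5 \left(6 + \sqrt{5 + 5}\right)} = \sqrt{1 + 5 \left(6 + \sqrt{10}\right)} = \sqrt{1 + \left(30 + 5 \sqrt{10}\right)} = \sqrt{31 + 5 \sqrt{10}} \approx 6.8419$)
$o^{2} = \left(\sqrt{31 + 5 \sqrt{10}}\right)^{2} = 31 + 5 \sqrt{10}$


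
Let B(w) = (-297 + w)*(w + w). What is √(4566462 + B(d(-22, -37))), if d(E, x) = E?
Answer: √4580498 ≈ 2140.2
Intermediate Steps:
B(w) = 2*w*(-297 + w) (B(w) = (-297 + w)*(2*w) = 2*w*(-297 + w))
√(4566462 + B(d(-22, -37))) = √(4566462 + 2*(-22)*(-297 - 22)) = √(4566462 + 2*(-22)*(-319)) = √(4566462 + 14036) = √4580498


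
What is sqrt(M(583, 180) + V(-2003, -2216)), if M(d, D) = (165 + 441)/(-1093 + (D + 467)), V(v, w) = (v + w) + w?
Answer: 14*I*sqrt(1633029)/223 ≈ 80.227*I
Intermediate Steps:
V(v, w) = v + 2*w
M(d, D) = 606/(-626 + D) (M(d, D) = 606/(-1093 + (467 + D)) = 606/(-626 + D))
sqrt(M(583, 180) + V(-2003, -2216)) = sqrt(606/(-626 + 180) + (-2003 + 2*(-2216))) = sqrt(606/(-446) + (-2003 - 4432)) = sqrt(606*(-1/446) - 6435) = sqrt(-303/223 - 6435) = sqrt(-1435308/223) = 14*I*sqrt(1633029)/223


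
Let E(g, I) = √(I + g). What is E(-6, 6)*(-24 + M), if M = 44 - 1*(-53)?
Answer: 0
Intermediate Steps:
M = 97 (M = 44 + 53 = 97)
E(-6, 6)*(-24 + M) = √(6 - 6)*(-24 + 97) = √0*73 = 0*73 = 0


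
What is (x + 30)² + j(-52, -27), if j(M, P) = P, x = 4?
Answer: 1129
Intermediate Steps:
(x + 30)² + j(-52, -27) = (4 + 30)² - 27 = 34² - 27 = 1156 - 27 = 1129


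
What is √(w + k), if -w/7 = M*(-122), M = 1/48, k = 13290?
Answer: √1916322/12 ≈ 115.36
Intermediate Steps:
M = 1/48 ≈ 0.020833
w = 427/24 (w = -7*(-122)/48 = -7*(-61/24) = 427/24 ≈ 17.792)
√(w + k) = √(427/24 + 13290) = √(319387/24) = √1916322/12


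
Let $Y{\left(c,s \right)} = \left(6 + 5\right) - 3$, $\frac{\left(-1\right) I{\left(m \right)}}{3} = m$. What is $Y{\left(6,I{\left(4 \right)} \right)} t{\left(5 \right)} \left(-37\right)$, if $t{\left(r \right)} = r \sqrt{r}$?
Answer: $- 1480 \sqrt{5} \approx -3309.4$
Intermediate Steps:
$I{\left(m \right)} = - 3 m$
$Y{\left(c,s \right)} = 8$ ($Y{\left(c,s \right)} = 11 - 3 = 8$)
$t{\left(r \right)} = r^{\frac{3}{2}}$
$Y{\left(6,I{\left(4 \right)} \right)} t{\left(5 \right)} \left(-37\right) = 8 \cdot 5^{\frac{3}{2}} \left(-37\right) = 8 \cdot 5 \sqrt{5} \left(-37\right) = 40 \sqrt{5} \left(-37\right) = - 1480 \sqrt{5}$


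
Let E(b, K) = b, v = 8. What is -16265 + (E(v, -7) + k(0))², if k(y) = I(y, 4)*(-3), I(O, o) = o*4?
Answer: -14665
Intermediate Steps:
I(O, o) = 4*o
k(y) = -48 (k(y) = (4*4)*(-3) = 16*(-3) = -48)
-16265 + (E(v, -7) + k(0))² = -16265 + (8 - 48)² = -16265 + (-40)² = -16265 + 1600 = -14665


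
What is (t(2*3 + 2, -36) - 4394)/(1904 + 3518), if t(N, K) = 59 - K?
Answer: -4299/5422 ≈ -0.79288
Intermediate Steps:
(t(2*3 + 2, -36) - 4394)/(1904 + 3518) = ((59 - 1*(-36)) - 4394)/(1904 + 3518) = ((59 + 36) - 4394)/5422 = (95 - 4394)*(1/5422) = -4299*1/5422 = -4299/5422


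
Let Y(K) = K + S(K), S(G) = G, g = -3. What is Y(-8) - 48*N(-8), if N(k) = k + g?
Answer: 512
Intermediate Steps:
Y(K) = 2*K (Y(K) = K + K = 2*K)
N(k) = -3 + k (N(k) = k - 3 = -3 + k)
Y(-8) - 48*N(-8) = 2*(-8) - 48*(-3 - 8) = -16 - 48*(-11) = -16 + 528 = 512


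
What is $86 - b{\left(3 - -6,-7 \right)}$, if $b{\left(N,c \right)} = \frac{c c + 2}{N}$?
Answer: $\frac{241}{3} \approx 80.333$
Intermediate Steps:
$b{\left(N,c \right)} = \frac{2 + c^{2}}{N}$ ($b{\left(N,c \right)} = \frac{c^{2} + 2}{N} = \frac{2 + c^{2}}{N}$)
$86 - b{\left(3 - -6,-7 \right)} = 86 - \frac{2 + \left(-7\right)^{2}}{3 - -6} = 86 - \frac{2 + 49}{3 + 6} = 86 - \frac{1}{9} \cdot 51 = 86 - \frac{17}{3} = \frac{241}{3}$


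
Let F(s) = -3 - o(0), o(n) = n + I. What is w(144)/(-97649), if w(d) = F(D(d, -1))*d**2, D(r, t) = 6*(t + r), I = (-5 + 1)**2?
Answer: 393984/97649 ≈ 4.0347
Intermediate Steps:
I = 16 (I = (-4)**2 = 16)
o(n) = 16 + n (o(n) = n + 16 = 16 + n)
D(r, t) = 6*r + 6*t (D(r, t) = 6*(r + t) = 6*r + 6*t)
F(s) = -19 (F(s) = -3 - (16 + 0) = -3 - 1*16 = -3 - 16 = -19)
w(d) = -19*d**2
w(144)/(-97649) = -19*144**2/(-97649) = -19*20736*(-1/97649) = -393984*(-1/97649) = 393984/97649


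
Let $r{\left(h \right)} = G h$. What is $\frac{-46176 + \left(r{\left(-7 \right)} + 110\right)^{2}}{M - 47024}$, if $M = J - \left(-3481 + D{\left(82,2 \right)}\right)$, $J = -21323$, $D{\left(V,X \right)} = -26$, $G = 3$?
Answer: $\frac{7651}{12968} \approx 0.58999$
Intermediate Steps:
$r{\left(h \right)} = 3 h$
$M = -17816$ ($M = -21323 + \left(3481 - -26\right) = -21323 + \left(3481 + 26\right) = -21323 + 3507 = -17816$)
$\frac{-46176 + \left(r{\left(-7 \right)} + 110\right)^{2}}{M - 47024} = \frac{-46176 + \left(3 \left(-7\right) + 110\right)^{2}}{-17816 - 47024} = \frac{-46176 + \left(-21 + 110\right)^{2}}{-64840} = \left(-46176 + 89^{2}\right) \left(- \frac{1}{64840}\right) = \left(-46176 + 7921\right) \left(- \frac{1}{64840}\right) = \left(-38255\right) \left(- \frac{1}{64840}\right) = \frac{7651}{12968}$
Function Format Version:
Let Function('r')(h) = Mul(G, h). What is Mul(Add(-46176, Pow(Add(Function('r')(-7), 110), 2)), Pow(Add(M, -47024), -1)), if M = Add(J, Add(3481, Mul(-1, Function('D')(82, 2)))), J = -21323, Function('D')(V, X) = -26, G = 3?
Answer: Rational(7651, 12968) ≈ 0.58999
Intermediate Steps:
Function('r')(h) = Mul(3, h)
M = -17816 (M = Add(-21323, Add(3481, Mul(-1, -26))) = Add(-21323, Add(3481, 26)) = Add(-21323, 3507) = -17816)
Mul(Add(-46176, Pow(Add(Function('r')(-7), 110), 2)), Pow(Add(M, -47024), -1)) = Mul(Add(-46176, Pow(Add(Mul(3, -7), 110), 2)), Pow(Add(-17816, -47024), -1)) = Mul(Add(-46176, Pow(Add(-21, 110), 2)), Pow(-64840, -1)) = Mul(Add(-46176, Pow(89, 2)), Rational(-1, 64840)) = Mul(Add(-46176, 7921), Rational(-1, 64840)) = Mul(-38255, Rational(-1, 64840)) = Rational(7651, 12968)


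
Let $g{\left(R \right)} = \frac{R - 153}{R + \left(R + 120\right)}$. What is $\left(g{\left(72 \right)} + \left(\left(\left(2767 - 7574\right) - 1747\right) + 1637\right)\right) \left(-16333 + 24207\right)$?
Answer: $- \frac{1703630451}{44} \approx -3.8719 \cdot 10^{7}$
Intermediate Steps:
$g{\left(R \right)} = \frac{-153 + R}{120 + 2 R}$ ($g{\left(R \right)} = \frac{-153 + R}{R + \left(120 + R\right)} = \frac{-153 + R}{120 + 2 R}$)
$\left(g{\left(72 \right)} + \left(\left(\left(2767 - 7574\right) - 1747\right) + 1637\right)\right) \left(-16333 + 24207\right) = \left(\frac{-153 + 72}{2 \left(60 + 72\right)} + \left(\left(\left(2767 - 7574\right) - 1747\right) + 1637\right)\right) \left(-16333 + 24207\right) = \left(\frac{1}{2} \cdot \frac{1}{132} \left(-81\right) + \left(\left(\left(2767 - 7574\right) - 1747\right) + 1637\right)\right) 7874 = \left(\frac{1}{2} \cdot \frac{1}{132} \left(-81\right) + \left(\left(-4807 - 1747\right) + 1637\right)\right) 7874 = \left(- \frac{27}{88} + \left(-6554 + 1637\right)\right) 7874 = \left(- \frac{27}{88} - 4917\right) 7874 = \left(- \frac{432723}{88}\right) 7874 = - \frac{1703630451}{44}$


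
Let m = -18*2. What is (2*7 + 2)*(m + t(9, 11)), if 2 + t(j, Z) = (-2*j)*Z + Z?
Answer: -3600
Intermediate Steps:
m = -36
t(j, Z) = -2 + Z - 2*Z*j (t(j, Z) = -2 + ((-2*j)*Z + Z) = -2 + (-2*Z*j + Z) = -2 + (Z - 2*Z*j) = -2 + Z - 2*Z*j)
(2*7 + 2)*(m + t(9, 11)) = (2*7 + 2)*(-36 + (-2 + 11 - 2*11*9)) = (14 + 2)*(-36 + (-2 + 11 - 198)) = 16*(-36 - 189) = 16*(-225) = -3600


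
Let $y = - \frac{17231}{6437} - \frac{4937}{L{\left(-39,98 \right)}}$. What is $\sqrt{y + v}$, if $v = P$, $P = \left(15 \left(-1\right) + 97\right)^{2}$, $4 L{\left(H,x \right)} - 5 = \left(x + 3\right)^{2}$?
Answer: $\frac{\sqrt{9945356569181747}}{1216593} \approx 81.972$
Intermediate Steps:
$L{\left(H,x \right)} = \frac{5}{4} + \frac{\left(3 + x\right)^{2}}{4}$ ($L{\left(H,x \right)} = \frac{5}{4} + \frac{\left(x + 3\right)^{2}}{4} = \frac{5}{4} + \frac{\left(3 + x\right)^{2}}{4}$)
$P = 6724$ ($P = \left(-15 + 97\right)^{2} = 82^{2} = 6724$)
$y = - \frac{151488731}{32848011}$ ($y = - \frac{17231}{6437} - \frac{4937}{\frac{5}{4} + \frac{\left(3 + 98\right)^{2}}{4}} = \left(-17231\right) \frac{1}{6437} - \frac{4937}{\frac{5}{4} + \frac{101^{2}}{4}} = - \frac{17231}{6437} - \frac{4937}{\frac{5}{4} + \frac{1}{4} \cdot 10201} = - \frac{17231}{6437} - \frac{4937}{\frac{5}{4} + \frac{10201}{4}} = - \frac{17231}{6437} - \frac{4937}{\frac{5103}{2}} = - \frac{17231}{6437} - \frac{9874}{5103} = - \frac{151488731}{32848011} \approx -4.6118$)
$v = 6724$
$\sqrt{y + v} = \sqrt{- \frac{151488731}{32848011} + 6724} = \sqrt{\frac{220718537233}{32848011}} = \frac{\sqrt{9945356569181747}}{1216593}$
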